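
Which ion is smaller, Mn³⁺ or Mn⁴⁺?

Mn⁴⁺

These are all Mn ions. Removing more electrons (higher positive charge) pulls the remaining electrons in closer, so Mn⁴⁺ is smallest and Mn³⁺ is largest.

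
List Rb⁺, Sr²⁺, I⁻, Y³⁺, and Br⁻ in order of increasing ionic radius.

Y³⁺ < Sr²⁺ < Rb⁺ < Br⁻ < I⁻

First list Z and electron count for each: Y³⁺ has 36 e⁻ (Z=39), Sr²⁺ has 36 e⁻ (Z=38), Rb⁺ has 36 e⁻ (Z=37), Br⁻ has 36 e⁻ (Z=35), I⁻ has 54 e⁻ (Z=53). Y³⁺ < Sr²⁺ (isoelectronic, higher Z=39 is smaller); Sr²⁺ < Rb⁺ (isoelectronic, higher Z=38 is smaller); Rb⁺ < Br⁻ (both 36 e⁻, Z=37>35); Br⁻ < I⁻ (same group, 1 shell fewer).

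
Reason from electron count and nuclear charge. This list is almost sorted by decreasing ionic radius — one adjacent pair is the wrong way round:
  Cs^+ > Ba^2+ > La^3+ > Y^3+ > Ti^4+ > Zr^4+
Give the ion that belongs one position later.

Ti^4+

Compare adjacent ions: same group and charge — period 4 sits above period 5, so Ti^4+ is smaller — yet in this decreasing list Ti^4+ sits before Zr^4+. Nothing else is reversed, so Ti^4+ should move one place to the right.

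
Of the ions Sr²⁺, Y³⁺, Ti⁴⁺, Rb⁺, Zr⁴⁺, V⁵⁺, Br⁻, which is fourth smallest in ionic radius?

Y³⁺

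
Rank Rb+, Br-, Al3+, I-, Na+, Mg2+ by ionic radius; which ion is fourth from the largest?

Electron counts and nuclear charges: Al3+: 10 e⁻, Z=13, Mg2+: 10 e⁻, Z=12, Na+: 10 e⁻, Z=11, Rb+: 36 e⁻, Z=37, Br-: 36 e⁻, Z=35, I-: 54 e⁻, Z=53. Al3+ < Mg2+ (isoelectronic, higher Z=13 is smaller); Mg2+ < Na+ (both 10 e⁻, Z=12>11); Na+ < Rb+ (same group, period 3 vs 5); Rb+ < Br- (both 36 e⁻, Z=37>35); Br- < I- (same group, 1 shell fewer).
Full ascending order: Al3+ < Mg2+ < Na+ < Rb+ < Br- < I-. Counting from the largest, position 4 is Na+.

Na+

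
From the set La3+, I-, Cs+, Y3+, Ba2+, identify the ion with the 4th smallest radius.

Cs+

Tabulating Z and e⁻: Y3+ has 36 e⁻ (Z=39), La3+ has 54 e⁻ (Z=57), Ba2+ has 54 e⁻ (Z=56), Cs+ has 54 e⁻ (Z=55), I- has 54 e⁻ (Z=53). Y3+ < La3+ (same group, period 5 vs 6); La3+ < Ba2+ (both 54 e⁻, Z=57>56); Ba2+ < Cs+ (isoelectronic, higher Z=56 is smaller); Cs+ < I- (both 54 e⁻, Z=55>53).
So the order is Y3+ < La3+ < Ba2+ < Cs+ < I-; the 4th-smallest ion is Cs+.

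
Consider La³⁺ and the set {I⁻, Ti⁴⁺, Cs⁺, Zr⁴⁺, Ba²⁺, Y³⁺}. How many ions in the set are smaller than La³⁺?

3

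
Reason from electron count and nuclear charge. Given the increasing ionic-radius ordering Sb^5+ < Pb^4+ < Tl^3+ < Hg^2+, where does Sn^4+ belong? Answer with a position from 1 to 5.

First list Z and electron count for each: Sb^5+ (Z=51, 46 e⁻), Sn^4+ (Z=50, 46 e⁻), Pb^4+ (Z=82, 78 e⁻), Tl^3+ (Z=81, 78 e⁻), Hg^2+ (Z=80, 78 e⁻). Sb^5+ < Sn^4+ (isoelectronic, higher Z=51 is smaller); Sn^4+ < Pb^4+ (same group, 1 shell fewer); Pb^4+ < Tl^3+ (isoelectronic, higher Z=82 is smaller); Tl^3+ < Hg^2+ (isoelectronic, higher Z=81 is smaller).
Merged order: Sb^5+ < Sn^4+ < Pb^4+ < Tl^3+ < Hg^2+ — Sn^4+ is number 2.

2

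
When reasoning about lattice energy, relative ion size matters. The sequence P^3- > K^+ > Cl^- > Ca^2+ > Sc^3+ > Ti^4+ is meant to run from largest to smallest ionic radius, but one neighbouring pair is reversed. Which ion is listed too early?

The pair K^+, Cl^- is the wrong way round — K^+ and Cl^- share 18 electrons; the higher nuclear charge on K (Z=19) contracts it more, so K^+ < Cl^-. All other adjacent pairs agree with periodic trends, so K^+ is the misplaced ion.

K^+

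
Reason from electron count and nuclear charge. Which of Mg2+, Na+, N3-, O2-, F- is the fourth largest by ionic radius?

Na+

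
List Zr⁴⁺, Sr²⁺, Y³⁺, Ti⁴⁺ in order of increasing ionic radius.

Electron counts and nuclear charges: Ti⁴⁺ has 18 e⁻ (Z=22), Zr⁴⁺ has 36 e⁻ (Z=40), Y³⁺ has 36 e⁻ (Z=39), Sr²⁺ has 36 e⁻ (Z=38). Ti⁴⁺ < Zr⁴⁺ (same group, 1 shell fewer); Zr⁴⁺ < Y³⁺ (both 36 e⁻, Z=40>39); Y³⁺ < Sr²⁺ (both 36 e⁻, Z=39>38).

Ti⁴⁺ < Zr⁴⁺ < Y³⁺ < Sr²⁺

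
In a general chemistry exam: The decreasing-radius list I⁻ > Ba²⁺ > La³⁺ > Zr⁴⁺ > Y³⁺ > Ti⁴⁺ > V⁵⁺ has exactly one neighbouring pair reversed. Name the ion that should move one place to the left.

Compare adjacent ions: both have 36 electrons but Z(Zr)=40 > Z(Y)=39, so Zr⁴⁺ should be the smaller of the two — yet in this decreasing list Zr⁴⁺ sits before Y³⁺. Nothing else is reversed, so Y³⁺ should move one place to the left.

Y³⁺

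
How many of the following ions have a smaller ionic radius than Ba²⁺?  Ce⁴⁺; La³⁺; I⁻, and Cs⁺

2

These species are isoelectronic with 54 electrons. The only difference is the number of protons: Ce⁴⁺ (Z=58), La³⁺ (Z=57), Ba²⁺ (Z=56), Cs⁺ (Z=55), I⁻ (Z=53). The strongest nuclear pull (Ce⁴⁺) gives the smallest ion.
Placing each against Ba²⁺: smaller — Ce⁴⁺, La³⁺; larger — Cs⁺, I⁻. So 2 are smaller.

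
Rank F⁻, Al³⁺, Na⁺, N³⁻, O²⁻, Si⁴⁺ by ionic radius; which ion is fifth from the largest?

Isoelectronic series (10 e⁻ each). Size is set by nuclear charge: more protons means a smaller ion. Si⁴⁺ (Z=14), Al³⁺ (Z=13), Na⁺ (Z=11), F⁻ (Z=9), O²⁻ (Z=8), N³⁻ (Z=7).
Full ascending order: Si⁴⁺ < Al³⁺ < Na⁺ < F⁻ < O²⁻ < N³⁻. Counting from the largest, position 5 is Al³⁺.

Al³⁺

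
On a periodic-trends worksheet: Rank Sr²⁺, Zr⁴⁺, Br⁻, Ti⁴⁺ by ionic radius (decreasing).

Br⁻ > Sr²⁺ > Zr⁴⁺ > Ti⁴⁺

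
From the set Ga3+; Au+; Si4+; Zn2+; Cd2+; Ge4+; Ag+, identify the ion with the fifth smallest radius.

Cd2+

First list Z and electron count for each: Si4+ has 10 e⁻ (Z=14), Ge4+ has 28 e⁻ (Z=32), Ga3+ has 28 e⁻ (Z=31), Zn2+ has 28 e⁻ (Z=30), Cd2+ has 46 e⁻ (Z=48), Ag+ has 46 e⁻ (Z=47), Au+ has 78 e⁻ (Z=79). Si4+ < Ge4+ (same group, 1 shell fewer); Ge4+ < Ga3+ (both 28 e⁻, Z=32>31); Ga3+ < Zn2+ (both 28 e⁻, Z=31>30); Zn2+ < Cd2+ (same group, period 4 vs 5); Cd2+ < Ag+ (both 46 e⁻, Z=48>47); Ag+ < Au+ (same group, period 5 vs 6).
Full ascending order: Si4+ < Ge4+ < Ga3+ < Zn2+ < Cd2+ < Ag+ < Au+. Counting from the smallest, position 5 is Cd2+.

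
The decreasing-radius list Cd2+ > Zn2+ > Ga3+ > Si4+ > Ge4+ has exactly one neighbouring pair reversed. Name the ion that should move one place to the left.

Scanning neighbour by neighbour, only Si4+/Ge4+ violates a trend: same group and charge — period 3 sits above period 4, so Si4+ is smaller. That makes Ge4+ the one sitting a position late relative to where it belongs.

Ge4+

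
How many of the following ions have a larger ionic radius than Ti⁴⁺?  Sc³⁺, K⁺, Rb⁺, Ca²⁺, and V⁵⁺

V⁵⁺ has 18 e⁻ (Z=23), Ti⁴⁺ has 18 e⁻ (Z=22), Sc³⁺ has 18 e⁻ (Z=21), Ca²⁺ has 18 e⁻ (Z=20), K⁺ has 18 e⁻ (Z=19), Rb⁺ has 36 e⁻ (Z=37). V⁵⁺ < Ti⁴⁺ (isoelectronic, higher Z=23 is smaller); Ti⁴⁺ < Sc³⁺ (isoelectronic, higher Z=22 is smaller); Sc³⁺ < Ca²⁺ (isoelectronic, higher Z=21 is smaller); Ca²⁺ < K⁺ (both 18 e⁻, Z=20>19); K⁺ < Rb⁺ (same group, 1 shell fewer).
Ordering all of them (including Ti⁴⁺) by radius gives V⁵⁺ < Ti⁴⁺ < Sc³⁺ < Ca²⁺ < K⁺ < Rb⁺. So 4 are larger.

4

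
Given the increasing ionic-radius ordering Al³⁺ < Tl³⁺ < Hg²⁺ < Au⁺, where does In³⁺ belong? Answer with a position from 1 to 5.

First list Z and electron count for each: Al³⁺: 10 e⁻, Z=13, In³⁺: 46 e⁻, Z=49, Tl³⁺: 78 e⁻, Z=81, Hg²⁺: 78 e⁻, Z=80, Au⁺: 78 e⁻, Z=79. Al³⁺ < In³⁺ (same group, period 3 vs 5); In³⁺ < Tl³⁺ (same group, 1 shell fewer); Tl³⁺ < Hg²⁺ (both 78 e⁻, Z=81>80); Hg²⁺ < Au⁺ (both 78 e⁻, Z=80>79).
Merged order: Al³⁺ < In³⁺ < Tl³⁺ < Hg²⁺ < Au⁺ — In³⁺ is number 2.

2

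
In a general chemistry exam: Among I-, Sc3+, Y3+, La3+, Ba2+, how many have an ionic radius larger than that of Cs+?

First list Z and electron count for each: Sc3+ has 18 e⁻ (Z=21), Y3+ has 36 e⁻ (Z=39), La3+ has 54 e⁻ (Z=57), Ba2+ has 54 e⁻ (Z=56), Cs+ has 54 e⁻ (Z=55), I- has 54 e⁻ (Z=53). Sc3+ < Y3+ (same group, 1 shell fewer); Y3+ < La3+ (same group, 1 shell fewer); La3+ < Ba2+ (isoelectronic, higher Z=57 is smaller); Ba2+ < Cs+ (both 54 e⁻, Z=56>55); Cs+ < I- (both 54 e⁻, Z=55>53).
Ordering all of them (including Cs+) by radius gives Sc3+ < Y3+ < La3+ < Ba2+ < Cs+ < I-. Count: 1.

1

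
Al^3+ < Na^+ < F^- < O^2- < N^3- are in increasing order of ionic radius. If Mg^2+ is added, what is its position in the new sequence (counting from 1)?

2

Each ion has 10 electrons. The ranking follows nuclear charge in reverse — greater Z gives a smaller radius. Al^3+ (Z=13), Mg^2+ (Z=12), Na^+ (Z=11), F^- (Z=9), O^2- (Z=8), N^3- (Z=7).
Putting Mg^2+ in gives Al^3+ < Mg^2+ < Na^+ < F^- < O^2- < N^3-; it lands at slot 2.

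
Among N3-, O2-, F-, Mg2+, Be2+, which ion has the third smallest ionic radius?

Be2+ has 2 e⁻ (Z=4), Mg2+ has 10 e⁻ (Z=12), F- has 10 e⁻ (Z=9), O2- has 10 e⁻ (Z=8), N3- has 10 e⁻ (Z=7). Be2+ < Mg2+ (same group, 1 shell fewer); Mg2+ < F- (both 10 e⁻, Z=12>9); F- < O2- (isoelectronic, higher Z=9 is smaller); O2- < N3- (isoelectronic, higher Z=8 is smaller).
Full ascending order: Be2+ < Mg2+ < F- < O2- < N3-. Counting from the smallest, position 3 is F-.

F-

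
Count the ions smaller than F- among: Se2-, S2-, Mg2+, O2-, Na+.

2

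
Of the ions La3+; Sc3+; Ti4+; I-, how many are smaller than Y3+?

2

Work out protons and electrons: Ti4+ (Z=22, 18 e⁻), Sc3+ (Z=21, 18 e⁻), Y3+ (Z=39, 36 e⁻), La3+ (Z=57, 54 e⁻), I- (Z=53, 54 e⁻). Ti4+ < Sc3+ (isoelectronic, higher Z=22 is smaller); Sc3+ < Y3+ (same group, 1 shell fewer); Y3+ < La3+ (same group, 1 shell fewer); La3+ < I- (both 54 e⁻, Z=57>53).
Ordering all of them (including Y3+) by radius gives Ti4+ < Sc3+ < Y3+ < La3+ < I-. Count: 2.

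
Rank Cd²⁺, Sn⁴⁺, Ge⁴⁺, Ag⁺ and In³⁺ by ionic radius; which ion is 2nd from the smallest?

Sn⁴⁺

Electron counts and nuclear charges: Ge⁴⁺ (Z=32, 28 e⁻), Sn⁴⁺ (Z=50, 46 e⁻), In³⁺ (Z=49, 46 e⁻), Cd²⁺ (Z=48, 46 e⁻), Ag⁺ (Z=47, 46 e⁻). Ge⁴⁺ < Sn⁴⁺ (same group, 1 shell fewer); Sn⁴⁺ < In³⁺ (isoelectronic, higher Z=50 is smaller); In³⁺ < Cd²⁺ (both 46 e⁻, Z=49>48); Cd²⁺ < Ag⁺ (both 46 e⁻, Z=48>47).
That gives Ge⁴⁺ < Sn⁴⁺ < In³⁺ < Cd²⁺ < Ag⁺. From the smallest end, number 2 is Sn⁴⁺.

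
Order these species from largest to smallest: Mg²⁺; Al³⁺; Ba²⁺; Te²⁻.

Te²⁻ > Ba²⁺ > Mg²⁺ > Al³⁺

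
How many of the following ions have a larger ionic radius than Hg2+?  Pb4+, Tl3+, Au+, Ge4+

1

First list Z and electron count for each: Ge4+: 28 e⁻, Z=32, Pb4+: 78 e⁻, Z=82, Tl3+: 78 e⁻, Z=81, Hg2+: 78 e⁻, Z=80, Au+: 78 e⁻, Z=79. Ge4+ < Pb4+ (same group, period 4 vs 6); Pb4+ < Tl3+ (isoelectronic, higher Z=82 is smaller); Tl3+ < Hg2+ (isoelectronic, higher Z=81 is smaller); Hg2+ < Au+ (isoelectronic, higher Z=80 is smaller).
Placing each against Hg2+: smaller — Ge4+, Pb4+, Tl3+; larger — Au+. That's 1.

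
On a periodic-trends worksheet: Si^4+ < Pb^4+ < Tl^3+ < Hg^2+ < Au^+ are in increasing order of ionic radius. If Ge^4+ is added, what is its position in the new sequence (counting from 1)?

2

First list Z and electron count for each: Si^4+ has 10 e⁻ (Z=14), Ge^4+ has 28 e⁻ (Z=32), Pb^4+ has 78 e⁻ (Z=82), Tl^3+ has 78 e⁻ (Z=81), Hg^2+ has 78 e⁻ (Z=80), Au^+ has 78 e⁻ (Z=79). Si^4+ < Ge^4+ (same group, period 3 vs 4); Ge^4+ < Pb^4+ (same group, 2 shells fewer); Pb^4+ < Tl^3+ (both 78 e⁻, Z=82>81); Tl^3+ < Hg^2+ (both 78 e⁻, Z=81>80); Hg^2+ < Au^+ (both 78 e⁻, Z=80>79).
Putting Ge^4+ in gives Si^4+ < Ge^4+ < Pb^4+ < Tl^3+ < Hg^2+ < Au^+; it lands at slot 2.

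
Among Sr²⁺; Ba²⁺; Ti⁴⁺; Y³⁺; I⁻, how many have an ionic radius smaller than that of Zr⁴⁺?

1

Tabulating Z and e⁻: Ti⁴⁺ (Z=22, 18 e⁻), Zr⁴⁺ (Z=40, 36 e⁻), Y³⁺ (Z=39, 36 e⁻), Sr²⁺ (Z=38, 36 e⁻), Ba²⁺ (Z=56, 54 e⁻), I⁻ (Z=53, 54 e⁻). Ti⁴⁺ < Zr⁴⁺ (same group, 1 shell fewer); Zr⁴⁺ < Y³⁺ (isoelectronic, higher Z=40 is smaller); Y³⁺ < Sr²⁺ (isoelectronic, higher Z=39 is smaller); Sr²⁺ < Ba²⁺ (same group, period 5 vs 6); Ba²⁺ < I⁻ (isoelectronic, higher Z=56 is smaller).
Overall: Ti⁴⁺ < Zr⁴⁺ < Y³⁺ < Sr²⁺ < Ba²⁺ < I⁻. Zr⁴⁺ has 1 below it and 4 above. That's 1.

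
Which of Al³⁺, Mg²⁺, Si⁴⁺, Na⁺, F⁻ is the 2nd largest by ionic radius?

Na⁺

All of these have 10 electrons (isoelectronic). With the same electron cloud, the ion with the most protons pulls it in tightest. Nuclear charges: Si⁴⁺ (Z=14), Al³⁺ (Z=13), Mg²⁺ (Z=12), Na⁺ (Z=11), F⁻ (Z=9). Highest Z is smallest.
So the order is Si⁴⁺ < Al³⁺ < Mg²⁺ < Na⁺ < F⁻; the 2nd-largest ion is Na⁺.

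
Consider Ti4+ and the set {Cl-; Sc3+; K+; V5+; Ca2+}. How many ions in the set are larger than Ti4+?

4

Each ion has 18 electrons. The ranking follows nuclear charge in reverse — greater Z gives a smaller radius. V5+ (Z=23), Ti4+ (Z=22), Sc3+ (Z=21), Ca2+ (Z=20), K+ (Z=19), Cl- (Z=17).
Ordering all of them (including Ti4+) by radius gives V5+ < Ti4+ < Sc3+ < Ca2+ < K+ < Cl-. That's 4.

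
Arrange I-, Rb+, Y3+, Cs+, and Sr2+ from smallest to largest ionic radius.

Y3+ < Sr2+ < Rb+ < Cs+ < I-

Tabulating Z and e⁻: Y3+ (Z=39, 36 e⁻), Sr2+ (Z=38, 36 e⁻), Rb+ (Z=37, 36 e⁻), Cs+ (Z=55, 54 e⁻), I- (Z=53, 54 e⁻). Y3+ < Sr2+ (isoelectronic, higher Z=39 is smaller); Sr2+ < Rb+ (both 36 e⁻, Z=38>37); Rb+ < Cs+ (same group, period 5 vs 6); Cs+ < I- (both 54 e⁻, Z=55>53).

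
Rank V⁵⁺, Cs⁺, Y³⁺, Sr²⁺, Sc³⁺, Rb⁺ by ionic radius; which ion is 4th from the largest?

Y³⁺

Work out protons and electrons: V⁵⁺: 18 e⁻, Z=23, Sc³⁺: 18 e⁻, Z=21, Y³⁺: 36 e⁻, Z=39, Sr²⁺: 36 e⁻, Z=38, Rb⁺: 36 e⁻, Z=37, Cs⁺: 54 e⁻, Z=55. V⁵⁺ < Sc³⁺ (isoelectronic, higher Z=23 is smaller); Sc³⁺ < Y³⁺ (same group, 1 shell fewer); Y³⁺ < Sr²⁺ (both 36 e⁻, Z=39>38); Sr²⁺ < Rb⁺ (both 36 e⁻, Z=38>37); Rb⁺ < Cs⁺ (same group, 1 shell fewer).
Ordering: V⁵⁺ < Sc³⁺ < Y³⁺ < Sr²⁺ < Rb⁺ < Cs⁺. The 4th largest is Y³⁺.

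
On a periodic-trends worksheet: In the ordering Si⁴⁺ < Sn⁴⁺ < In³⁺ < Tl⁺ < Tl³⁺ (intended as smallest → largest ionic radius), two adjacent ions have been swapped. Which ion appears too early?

Tl⁺

Check each adjacent pair. Tl⁺ and Tl³⁺ are reversed: for one element, radius falls with rising positive charge, so Tl³⁺ < Tl⁺. No other neighbouring pair contradicts the periodic trends, so Tl⁺ is the ion listed too early.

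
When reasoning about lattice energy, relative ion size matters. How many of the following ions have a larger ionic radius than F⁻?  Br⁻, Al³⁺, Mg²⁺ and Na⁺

1

Electron counts and nuclear charges: Al³⁺ (Z=13, 10 e⁻), Mg²⁺ (Z=12, 10 e⁻), Na⁺ (Z=11, 10 e⁻), F⁻ (Z=9, 10 e⁻), Br⁻ (Z=35, 36 e⁻). Al³⁺ < Mg²⁺ (both 10 e⁻, Z=13>12); Mg²⁺ < Na⁺ (isoelectronic, higher Z=12 is smaller); Na⁺ < F⁻ (both 10 e⁻, Z=11>9); F⁻ < Br⁻ (same group, period 2 vs 4).
Overall: Al³⁺ < Mg²⁺ < Na⁺ < F⁻ < Br⁻. F⁻ has 3 below it and 1 above. So 1 is larger.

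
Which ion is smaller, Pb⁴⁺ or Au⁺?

These species are isoelectronic with 78 electrons. The only difference is the number of protons: Pb⁴⁺ (Z=82), Au⁺ (Z=79). The strongest nuclear pull (Pb⁴⁺) gives the smallest ion.

Pb⁴⁺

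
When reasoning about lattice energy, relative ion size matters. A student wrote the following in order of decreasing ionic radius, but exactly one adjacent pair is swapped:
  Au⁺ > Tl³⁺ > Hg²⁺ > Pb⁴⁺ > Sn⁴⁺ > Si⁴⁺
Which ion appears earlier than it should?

Tl³⁺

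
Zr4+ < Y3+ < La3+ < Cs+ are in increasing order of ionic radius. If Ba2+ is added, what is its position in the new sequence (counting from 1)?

Electron counts and nuclear charges: Zr4+ (Z=40, 36 e⁻), Y3+ (Z=39, 36 e⁻), La3+ (Z=57, 54 e⁻), Ba2+ (Z=56, 54 e⁻), Cs+ (Z=55, 54 e⁻). Zr4+ < Y3+ (isoelectronic, higher Z=40 is smaller); Y3+ < La3+ (same group, 1 shell fewer); La3+ < Ba2+ (both 54 e⁻, Z=57>56); Ba2+ < Cs+ (both 54 e⁻, Z=56>55).
Merged order: Zr4+ < Y3+ < La3+ < Ba2+ < Cs+ — Ba2+ is number 4.

4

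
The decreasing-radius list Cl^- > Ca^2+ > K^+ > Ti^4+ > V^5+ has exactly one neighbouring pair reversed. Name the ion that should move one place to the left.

Scanning neighbour by neighbour, only Ca^2+/K^+ violates a trend: both have 18 electrons but Z(Ca)=20 > Z(K)=19, so Ca^2+ should be the smaller of the two. That makes K^+ the one sitting a position late relative to where it belongs.

K^+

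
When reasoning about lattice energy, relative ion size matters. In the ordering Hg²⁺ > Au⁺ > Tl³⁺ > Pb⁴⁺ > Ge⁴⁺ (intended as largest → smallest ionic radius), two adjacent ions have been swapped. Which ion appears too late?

The pair Hg²⁺, Au⁺ is the wrong way round — both have 78 electrons but Z(Hg)=80 > Z(Au)=79, so Hg²⁺ should be the smaller of the two. All other adjacent pairs agree with periodic trends, so Au⁺ is the misplaced ion.

Au⁺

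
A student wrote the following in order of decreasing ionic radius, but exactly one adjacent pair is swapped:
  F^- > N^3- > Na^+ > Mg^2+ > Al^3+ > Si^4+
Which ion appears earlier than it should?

F^-

Check each adjacent pair. F^- and N^3- are reversed: F^- and N^3- share 10 electrons; the higher nuclear charge on F (Z=9) contracts it more, so F^- < N^3-. No other neighbouring pair contradicts the periodic trends, so F^- is the ion listed too early.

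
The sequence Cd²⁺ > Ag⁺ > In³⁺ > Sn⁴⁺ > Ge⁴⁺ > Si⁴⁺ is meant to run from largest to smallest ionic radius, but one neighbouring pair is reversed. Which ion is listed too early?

Cd²⁺

Check each adjacent pair. Cd²⁺ and Ag⁺ are reversed: both have 46 electrons but Z(Cd)=48 > Z(Ag)=47, so Cd²⁺ should be the smaller of the two. No other neighbouring pair contradicts the periodic trends, so Cd²⁺ is the ion listed too early.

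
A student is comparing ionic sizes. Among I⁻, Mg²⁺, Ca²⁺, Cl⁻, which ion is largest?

I⁻

Work out protons and electrons: Mg²⁺ has 10 e⁻ (Z=12), Ca²⁺ has 18 e⁻ (Z=20), Cl⁻ has 18 e⁻ (Z=17), I⁻ has 54 e⁻ (Z=53). Mg²⁺ < Ca²⁺ (same group, period 3 vs 4); Ca²⁺ < Cl⁻ (isoelectronic, higher Z=20 is smaller); Cl⁻ < I⁻ (same group, 2 shells fewer).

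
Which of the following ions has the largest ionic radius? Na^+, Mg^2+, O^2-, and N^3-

Each ion has 10 electrons. The ranking follows nuclear charge in reverse — greater Z gives a smaller radius. Mg^2+ (Z=12), Na^+ (Z=11), O^2- (Z=8), N^3- (Z=7).

N^3-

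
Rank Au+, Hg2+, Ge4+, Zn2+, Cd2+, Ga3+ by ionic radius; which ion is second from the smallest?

Ga3+

Work out protons and electrons: Ge4+ has 28 e⁻ (Z=32), Ga3+ has 28 e⁻ (Z=31), Zn2+ has 28 e⁻ (Z=30), Cd2+ has 46 e⁻ (Z=48), Hg2+ has 78 e⁻ (Z=80), Au+ has 78 e⁻ (Z=79). Ge4+ < Ga3+ (both 28 e⁻, Z=32>31); Ga3+ < Zn2+ (both 28 e⁻, Z=31>30); Zn2+ < Cd2+ (same group, period 4 vs 5); Cd2+ < Hg2+ (same group, period 5 vs 6); Hg2+ < Au+ (isoelectronic, higher Z=80 is smaller).
So the order is Ge4+ < Ga3+ < Zn2+ < Cd2+ < Hg2+ < Au+; the 2nd-smallest ion is Ga3+.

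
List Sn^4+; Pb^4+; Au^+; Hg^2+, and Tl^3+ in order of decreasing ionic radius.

Au^+ > Hg^2+ > Tl^3+ > Pb^4+ > Sn^4+

Electron counts and nuclear charges: Sn^4+ has 46 e⁻ (Z=50), Pb^4+ has 78 e⁻ (Z=82), Tl^3+ has 78 e⁻ (Z=81), Hg^2+ has 78 e⁻ (Z=80), Au^+ has 78 e⁻ (Z=79). Sn^4+ < Pb^4+ (same group, period 5 vs 6); Pb^4+ < Tl^3+ (both 78 e⁻, Z=82>81); Tl^3+ < Hg^2+ (both 78 e⁻, Z=81>80); Hg^2+ < Au^+ (isoelectronic, higher Z=80 is smaller).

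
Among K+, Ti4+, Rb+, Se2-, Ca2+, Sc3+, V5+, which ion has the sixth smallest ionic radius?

Rb+

Tabulating Z and e⁻: V5+: 18 e⁻, Z=23, Ti4+: 18 e⁻, Z=22, Sc3+: 18 e⁻, Z=21, Ca2+: 18 e⁻, Z=20, K+: 18 e⁻, Z=19, Rb+: 36 e⁻, Z=37, Se2-: 36 e⁻, Z=34. V5+ < Ti4+ (isoelectronic, higher Z=23 is smaller); Ti4+ < Sc3+ (isoelectronic, higher Z=22 is smaller); Sc3+ < Ca2+ (both 18 e⁻, Z=21>20); Ca2+ < K+ (isoelectronic, higher Z=20 is smaller); K+ < Rb+ (same group, period 4 vs 5); Rb+ < Se2- (both 36 e⁻, Z=37>34).
Full ascending order: V5+ < Ti4+ < Sc3+ < Ca2+ < K+ < Rb+ < Se2-. Counting from the smallest, position 6 is Rb+.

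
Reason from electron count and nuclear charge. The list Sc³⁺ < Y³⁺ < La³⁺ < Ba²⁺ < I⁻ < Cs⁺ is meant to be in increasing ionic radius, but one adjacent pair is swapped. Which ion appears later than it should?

Scanning neighbour by neighbour, only I⁻/Cs⁺ violates a trend: both have 54 electrons but Z(Cs)=55 > Z(I)=53, so Cs⁺ should be the smaller of the two. That makes Cs⁺ the one sitting a position late relative to where it belongs.

Cs⁺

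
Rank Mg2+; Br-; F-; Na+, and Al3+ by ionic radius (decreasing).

Work out protons and electrons: Al3+: 10 e⁻, Z=13, Mg2+: 10 e⁻, Z=12, Na+: 10 e⁻, Z=11, F-: 10 e⁻, Z=9, Br-: 36 e⁻, Z=35. Al3+ < Mg2+ (both 10 e⁻, Z=13>12); Mg2+ < Na+ (isoelectronic, higher Z=12 is smaller); Na+ < F- (isoelectronic, higher Z=11 is smaller); F- < Br- (same group, period 2 vs 4).

Br- > F- > Na+ > Mg2+ > Al3+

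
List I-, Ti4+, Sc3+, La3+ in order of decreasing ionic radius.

Work out protons and electrons: Ti4+ (Z=22, 18 e⁻), Sc3+ (Z=21, 18 e⁻), La3+ (Z=57, 54 e⁻), I- (Z=53, 54 e⁻). Ti4+ < Sc3+ (isoelectronic, higher Z=22 is smaller); Sc3+ < La3+ (same group, period 4 vs 6); La3+ < I- (both 54 e⁻, Z=57>53).

I- > La3+ > Sc3+ > Ti4+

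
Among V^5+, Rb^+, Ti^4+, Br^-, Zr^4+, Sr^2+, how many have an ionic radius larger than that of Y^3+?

3

Tabulating Z and e⁻: V^5+: 18 e⁻, Z=23, Ti^4+: 18 e⁻, Z=22, Zr^4+: 36 e⁻, Z=40, Y^3+: 36 e⁻, Z=39, Sr^2+: 36 e⁻, Z=38, Rb^+: 36 e⁻, Z=37, Br^-: 36 e⁻, Z=35. V^5+ < Ti^4+ (isoelectronic, higher Z=23 is smaller); Ti^4+ < Zr^4+ (same group, 1 shell fewer); Zr^4+ < Y^3+ (isoelectronic, higher Z=40 is smaller); Y^3+ < Sr^2+ (both 36 e⁻, Z=39>38); Sr^2+ < Rb^+ (both 36 e⁻, Z=38>37); Rb^+ < Br^- (both 36 e⁻, Z=37>35).
Placing each against Y^3+: smaller — V^5+, Ti^4+, Zr^4+; larger — Sr^2+, Rb^+, Br^-. Count: 3.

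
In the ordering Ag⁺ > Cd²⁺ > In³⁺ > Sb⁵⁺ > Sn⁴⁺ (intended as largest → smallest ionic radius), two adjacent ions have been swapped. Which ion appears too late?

Sn⁴⁺

Scanning neighbour by neighbour, only Sb⁵⁺/Sn⁴⁺ violates a trend: both have 46 electrons but Z(Sb)=51 > Z(Sn)=50, so Sb⁵⁺ should be the smaller of the two. That makes Sn⁴⁺ the one sitting a position late relative to where it belongs.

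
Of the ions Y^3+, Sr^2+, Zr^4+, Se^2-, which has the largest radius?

Isoelectronic series (36 e⁻ each). Size is set by nuclear charge: more protons means a smaller ion. Zr^4+ (Z=40), Y^3+ (Z=39), Sr^2+ (Z=38), Se^2- (Z=34).

Se^2-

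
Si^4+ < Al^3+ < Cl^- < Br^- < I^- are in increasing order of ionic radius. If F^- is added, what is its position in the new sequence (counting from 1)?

3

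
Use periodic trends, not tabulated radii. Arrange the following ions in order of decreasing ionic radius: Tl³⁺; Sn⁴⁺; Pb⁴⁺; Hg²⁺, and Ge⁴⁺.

Hg²⁺ > Tl³⁺ > Pb⁴⁺ > Sn⁴⁺ > Ge⁴⁺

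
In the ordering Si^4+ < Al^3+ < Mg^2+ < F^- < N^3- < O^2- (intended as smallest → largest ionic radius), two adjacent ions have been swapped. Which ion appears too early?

N^3-

Compare adjacent ions: both have 10 electrons but Z(O)=8 > Z(N)=7, so O^2- should be the smaller of the two — yet in this increasing list N^3- sits before O^2-. Nothing else is reversed, so N^3- should move one place to the right.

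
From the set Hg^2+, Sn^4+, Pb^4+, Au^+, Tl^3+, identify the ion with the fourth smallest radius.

Sn^4+ has 46 e⁻ (Z=50), Pb^4+ has 78 e⁻ (Z=82), Tl^3+ has 78 e⁻ (Z=81), Hg^2+ has 78 e⁻ (Z=80), Au^+ has 78 e⁻ (Z=79). Sn^4+ < Pb^4+ (same group, period 5 vs 6); Pb^4+ < Tl^3+ (isoelectronic, higher Z=82 is smaller); Tl^3+ < Hg^2+ (both 78 e⁻, Z=81>80); Hg^2+ < Au^+ (isoelectronic, higher Z=80 is smaller).
That gives Sn^4+ < Pb^4+ < Tl^3+ < Hg^2+ < Au^+. From the smallest end, number 4 is Hg^2+.

Hg^2+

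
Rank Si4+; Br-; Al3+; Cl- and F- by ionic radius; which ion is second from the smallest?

Al3+

Si4+ has 10 e⁻ (Z=14), Al3+ has 10 e⁻ (Z=13), F- has 10 e⁻ (Z=9), Cl- has 18 e⁻ (Z=17), Br- has 36 e⁻ (Z=35). Si4+ < Al3+ (both 10 e⁻, Z=14>13); Al3+ < F- (isoelectronic, higher Z=13 is smaller); F- < Cl- (same group, period 2 vs 3); Cl- < Br- (same group, 1 shell fewer).
Full ascending order: Si4+ < Al3+ < F- < Cl- < Br-. Counting from the smallest, position 2 is Al3+.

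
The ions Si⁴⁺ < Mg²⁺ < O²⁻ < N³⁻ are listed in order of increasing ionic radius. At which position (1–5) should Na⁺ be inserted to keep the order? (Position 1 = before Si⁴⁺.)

3

Isoelectronic series (10 e⁻ each). Size is set by nuclear charge: more protons means a smaller ion. Si⁴⁺ (Z=14), Mg²⁺ (Z=12), Na⁺ (Z=11), O²⁻ (Z=8), N³⁻ (Z=7).
With Na⁺ included the full order is Si⁴⁺ < Mg²⁺ < Na⁺ < O²⁻ < N³⁻, so it takes position 3.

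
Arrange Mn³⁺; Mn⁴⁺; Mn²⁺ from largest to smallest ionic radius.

Mn²⁺ > Mn³⁺ > Mn⁴⁺

These are all Mn ions. Removing more electrons (higher positive charge) pulls the remaining electrons in closer, so Mn⁴⁺ is smallest and Mn²⁺ is largest.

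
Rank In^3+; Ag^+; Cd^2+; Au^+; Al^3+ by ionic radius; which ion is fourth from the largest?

In^3+

Al^3+ has 10 e⁻ (Z=13), In^3+ has 46 e⁻ (Z=49), Cd^2+ has 46 e⁻ (Z=48), Ag^+ has 46 e⁻ (Z=47), Au^+ has 78 e⁻ (Z=79). Al^3+ < In^3+ (same group, period 3 vs 5); In^3+ < Cd^2+ (both 46 e⁻, Z=49>48); Cd^2+ < Ag^+ (isoelectronic, higher Z=48 is smaller); Ag^+ < Au^+ (same group, 1 shell fewer).
Full ascending order: Al^3+ < In^3+ < Cd^2+ < Ag^+ < Au^+. Counting from the largest, position 4 is In^3+.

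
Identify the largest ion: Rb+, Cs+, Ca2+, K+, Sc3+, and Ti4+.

Cs+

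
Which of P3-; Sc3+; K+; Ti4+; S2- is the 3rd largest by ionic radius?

K+

Isoelectronic series (18 e⁻ each). Size is set by nuclear charge: more protons means a smaller ion. Ti4+ (Z=22), Sc3+ (Z=21), K+ (Z=19), S2- (Z=16), P3- (Z=15).
Ordering: Ti4+ < Sc3+ < K+ < S2- < P3-. The 3rd largest is K+.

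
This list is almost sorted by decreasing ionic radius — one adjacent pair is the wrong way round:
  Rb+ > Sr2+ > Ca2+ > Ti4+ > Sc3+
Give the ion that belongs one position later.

Compare adjacent ions: both have 18 electrons but Z(Ti)=22 > Z(Sc)=21, so Ti4+ should be the smaller of the two — yet in this decreasing list Ti4+ sits before Sc3+. Nothing else is reversed, so Ti4+ should move one place to the right.

Ti4+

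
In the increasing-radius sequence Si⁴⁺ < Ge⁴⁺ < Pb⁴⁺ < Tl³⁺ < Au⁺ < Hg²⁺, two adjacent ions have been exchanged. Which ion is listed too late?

Hg²⁺

Compare adjacent ions: they are isoelectronic (78 e⁻) and Hg has more protons than Au (80 vs 79), making Hg²⁺ smaller — yet in this increasing list Au⁺ sits before Hg²⁺. Nothing else is reversed, so Hg²⁺ should move one place to the left.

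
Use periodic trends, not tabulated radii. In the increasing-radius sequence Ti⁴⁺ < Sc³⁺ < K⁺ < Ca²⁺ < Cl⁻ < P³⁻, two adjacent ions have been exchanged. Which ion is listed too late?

Check each adjacent pair. K⁺ and Ca²⁺ are reversed: both have 18 electrons but Z(Ca)=20 > Z(K)=19, so Ca²⁺ should be the smaller of the two. No other neighbouring pair contradicts the periodic trends, so Ca²⁺ is the ion listed too late.

Ca²⁺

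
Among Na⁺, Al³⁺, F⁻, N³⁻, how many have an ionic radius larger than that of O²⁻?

1

Isoelectronic series (10 e⁻ each). Size is set by nuclear charge: more protons means a smaller ion. Al³⁺ (Z=13), Na⁺ (Z=11), F⁻ (Z=9), O²⁻ (Z=8), N³⁻ (Z=7).
Placing each against O²⁻: smaller — Al³⁺, Na⁺, F⁻; larger — N³⁻. That's 1.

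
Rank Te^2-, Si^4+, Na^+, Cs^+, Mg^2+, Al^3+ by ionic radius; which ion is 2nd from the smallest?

Si^4+ has 10 e⁻ (Z=14), Al^3+ has 10 e⁻ (Z=13), Mg^2+ has 10 e⁻ (Z=12), Na^+ has 10 e⁻ (Z=11), Cs^+ has 54 e⁻ (Z=55), Te^2- has 54 e⁻ (Z=52). Si^4+ < Al^3+ (isoelectronic, higher Z=14 is smaller); Al^3+ < Mg^2+ (isoelectronic, higher Z=13 is smaller); Mg^2+ < Na^+ (both 10 e⁻, Z=12>11); Na^+ < Cs^+ (same group, 3 shells fewer); Cs^+ < Te^2- (isoelectronic, higher Z=55 is smaller).
That gives Si^4+ < Al^3+ < Mg^2+ < Na^+ < Cs^+ < Te^2-. From the smallest end, number 2 is Al^3+.

Al^3+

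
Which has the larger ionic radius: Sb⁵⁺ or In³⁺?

In³⁺

Each ion has 46 electrons. The ranking follows nuclear charge in reverse — greater Z gives a smaller radius. Sb⁵⁺ (Z=51), In³⁺ (Z=49).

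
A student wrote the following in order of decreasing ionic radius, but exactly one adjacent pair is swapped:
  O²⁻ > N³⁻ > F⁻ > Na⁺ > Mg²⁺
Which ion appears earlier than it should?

O²⁻

Scanning neighbour by neighbour, only O²⁻/N³⁻ violates a trend: both have 10 electrons but Z(O)=8 > Z(N)=7, so O²⁻ should be the smaller of the two. That makes O²⁻ the one sitting a position early relative to where it belongs.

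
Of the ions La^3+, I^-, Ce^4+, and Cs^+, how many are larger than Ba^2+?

These species are isoelectronic with 54 electrons. The only difference is the number of protons: Ce^4+ (Z=58), La^3+ (Z=57), Ba^2+ (Z=56), Cs^+ (Z=55), I^- (Z=53). The strongest nuclear pull (Ce^4+) gives the smallest ion.
Placing each against Ba^2+: smaller — Ce^4+, La^3+; larger — Cs^+, I^-. So 2 are larger.

2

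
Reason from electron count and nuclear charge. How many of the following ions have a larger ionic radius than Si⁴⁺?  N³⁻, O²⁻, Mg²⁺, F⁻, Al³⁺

5

These species are isoelectronic with 10 electrons. The only difference is the number of protons: Si⁴⁺ (Z=14), Al³⁺ (Z=13), Mg²⁺ (Z=12), F⁻ (Z=9), O²⁻ (Z=8), N³⁻ (Z=7). The strongest nuclear pull (Si⁴⁺) gives the smallest ion.
Relative to Si⁴⁺, the ions that are larger are Al³⁺, Mg²⁺, F⁻, O²⁻, N³⁻. Count: 5.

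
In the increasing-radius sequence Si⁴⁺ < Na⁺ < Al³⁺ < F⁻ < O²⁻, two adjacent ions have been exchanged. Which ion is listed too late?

Check each adjacent pair. Na⁺ and Al³⁺ are reversed: Al³⁺ and Na⁺ share 10 electrons; the higher nuclear charge on Al (Z=13) contracts it more, so Al³⁺ < Na⁺. No other neighbouring pair contradicts the periodic trends, so Al³⁺ is the ion listed too late.

Al³⁺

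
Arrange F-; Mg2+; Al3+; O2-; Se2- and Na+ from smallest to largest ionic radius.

Al3+ < Mg2+ < Na+ < F- < O2- < Se2-

First list Z and electron count for each: Al3+ (Z=13, 10 e⁻), Mg2+ (Z=12, 10 e⁻), Na+ (Z=11, 10 e⁻), F- (Z=9, 10 e⁻), O2- (Z=8, 10 e⁻), Se2- (Z=34, 36 e⁻). Al3+ < Mg2+ (both 10 e⁻, Z=13>12); Mg2+ < Na+ (isoelectronic, higher Z=12 is smaller); Na+ < F- (both 10 e⁻, Z=11>9); F- < O2- (both 10 e⁻, Z=9>8); O2- < Se2- (same group, 2 shells fewer).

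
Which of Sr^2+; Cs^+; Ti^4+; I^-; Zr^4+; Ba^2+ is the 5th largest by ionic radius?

Zr^4+

Work out protons and electrons: Ti^4+: 18 e⁻, Z=22, Zr^4+: 36 e⁻, Z=40, Sr^2+: 36 e⁻, Z=38, Ba^2+: 54 e⁻, Z=56, Cs^+: 54 e⁻, Z=55, I^-: 54 e⁻, Z=53. Ti^4+ < Zr^4+ (same group, period 4 vs 5); Zr^4+ < Sr^2+ (both 36 e⁻, Z=40>38); Sr^2+ < Ba^2+ (same group, 1 shell fewer); Ba^2+ < Cs^+ (both 54 e⁻, Z=56>55); Cs^+ < I^- (both 54 e⁻, Z=55>53).
Full ascending order: Ti^4+ < Zr^4+ < Sr^2+ < Ba^2+ < Cs^+ < I^-. Counting from the largest, position 5 is Zr^4+.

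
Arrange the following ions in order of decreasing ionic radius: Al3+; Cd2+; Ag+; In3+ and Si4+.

Tabulating Z and e⁻: Si4+ has 10 e⁻ (Z=14), Al3+ has 10 e⁻ (Z=13), In3+ has 46 e⁻ (Z=49), Cd2+ has 46 e⁻ (Z=48), Ag+ has 46 e⁻ (Z=47). Si4+ < Al3+ (both 10 e⁻, Z=14>13); Al3+ < In3+ (same group, 2 shells fewer); In3+ < Cd2+ (both 46 e⁻, Z=49>48); Cd2+ < Ag+ (isoelectronic, higher Z=48 is smaller).

Ag+ > Cd2+ > In3+ > Al3+ > Si4+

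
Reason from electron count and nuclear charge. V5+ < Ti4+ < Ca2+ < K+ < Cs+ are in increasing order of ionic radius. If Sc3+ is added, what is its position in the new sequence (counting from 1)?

First list Z and electron count for each: V5+ (Z=23, 18 e⁻), Ti4+ (Z=22, 18 e⁻), Sc3+ (Z=21, 18 e⁻), Ca2+ (Z=20, 18 e⁻), K+ (Z=19, 18 e⁻), Cs+ (Z=55, 54 e⁻). V5+ < Ti4+ (both 18 e⁻, Z=23>22); Ti4+ < Sc3+ (both 18 e⁻, Z=22>21); Sc3+ < Ca2+ (isoelectronic, higher Z=21 is smaller); Ca2+ < K+ (both 18 e⁻, Z=20>19); K+ < Cs+ (same group, 2 shells fewer).
Merged order: V5+ < Ti4+ < Sc3+ < Ca2+ < K+ < Cs+ — Sc3+ is number 3.

3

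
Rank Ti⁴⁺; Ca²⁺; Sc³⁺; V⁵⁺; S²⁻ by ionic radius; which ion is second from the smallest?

Isoelectronic series (18 e⁻ each). Size is set by nuclear charge: more protons means a smaller ion. V⁵⁺ (Z=23), Ti⁴⁺ (Z=22), Sc³⁺ (Z=21), Ca²⁺ (Z=20), S²⁻ (Z=16).
Ordering: V⁵⁺ < Ti⁴⁺ < Sc³⁺ < Ca²⁺ < S²⁻. The second smallest is Ti⁴⁺.

Ti⁴⁺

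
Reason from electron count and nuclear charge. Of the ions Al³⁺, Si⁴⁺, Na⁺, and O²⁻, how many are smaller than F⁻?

3

All of these have 10 electrons (isoelectronic). With the same electron cloud, the ion with the most protons pulls it in tightest. Nuclear charges: Si⁴⁺ (Z=14), Al³⁺ (Z=13), Na⁺ (Z=11), F⁻ (Z=9), O²⁻ (Z=8). Highest Z is smallest.
Relative to F⁻, the ions that are smaller are Si⁴⁺, Al³⁺, Na⁺. So 3 are smaller.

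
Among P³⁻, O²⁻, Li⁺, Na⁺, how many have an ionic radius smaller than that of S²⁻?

3

Electron counts and nuclear charges: Li⁺ has 2 e⁻ (Z=3), Na⁺ has 10 e⁻ (Z=11), O²⁻ has 10 e⁻ (Z=8), S²⁻ has 18 e⁻ (Z=16), P³⁻ has 18 e⁻ (Z=15). Li⁺ < Na⁺ (same group, period 2 vs 3); Na⁺ < O²⁻ (both 10 e⁻, Z=11>8); O²⁻ < S²⁻ (same group, period 2 vs 3); S²⁻ < P³⁻ (both 18 e⁻, Z=16>15).
Relative to S²⁻, the ions that are smaller are Li⁺, Na⁺, O²⁻. That's 3.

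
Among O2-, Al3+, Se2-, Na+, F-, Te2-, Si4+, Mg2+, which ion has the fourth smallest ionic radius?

Tabulating Z and e⁻: Si4+ has 10 e⁻ (Z=14), Al3+ has 10 e⁻ (Z=13), Mg2+ has 10 e⁻ (Z=12), Na+ has 10 e⁻ (Z=11), F- has 10 e⁻ (Z=9), O2- has 10 e⁻ (Z=8), Se2- has 36 e⁻ (Z=34), Te2- has 54 e⁻ (Z=52). Si4+ < Al3+ (isoelectronic, higher Z=14 is smaller); Al3+ < Mg2+ (isoelectronic, higher Z=13 is smaller); Mg2+ < Na+ (both 10 e⁻, Z=12>11); Na+ < F- (both 10 e⁻, Z=11>9); F- < O2- (isoelectronic, higher Z=9 is smaller); O2- < Se2- (same group, period 2 vs 4); Se2- < Te2- (same group, 1 shell fewer).
Full ascending order: Si4+ < Al3+ < Mg2+ < Na+ < F- < O2- < Se2- < Te2-. Counting from the smallest, position 4 is Na+.

Na+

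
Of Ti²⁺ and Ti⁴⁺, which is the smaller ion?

Ti⁴⁺

For a single element, ionic radius drops as positive charge rises — Ti⁴⁺ < Ti²⁺.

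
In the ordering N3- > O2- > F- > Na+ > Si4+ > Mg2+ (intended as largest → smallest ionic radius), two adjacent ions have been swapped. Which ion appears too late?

Mg2+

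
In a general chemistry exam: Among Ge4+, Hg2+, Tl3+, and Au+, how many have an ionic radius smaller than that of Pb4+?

1

First list Z and electron count for each: Ge4+ has 28 e⁻ (Z=32), Pb4+ has 78 e⁻ (Z=82), Tl3+ has 78 e⁻ (Z=81), Hg2+ has 78 e⁻ (Z=80), Au+ has 78 e⁻ (Z=79). Ge4+ < Pb4+ (same group, period 4 vs 6); Pb4+ < Tl3+ (isoelectronic, higher Z=82 is smaller); Tl3+ < Hg2+ (isoelectronic, higher Z=81 is smaller); Hg2+ < Au+ (both 78 e⁻, Z=80>79).
Placing each against Pb4+: smaller — Ge4+; larger — Tl3+, Hg2+, Au+. So 1 is smaller.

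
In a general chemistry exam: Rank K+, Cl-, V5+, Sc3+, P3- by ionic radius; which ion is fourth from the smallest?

Cl-

All of these have 18 electrons (isoelectronic). With the same electron cloud, the ion with the most protons pulls it in tightest. Nuclear charges: V5+ (Z=23), Sc3+ (Z=21), K+ (Z=19), Cl- (Z=17), P3- (Z=15). Highest Z is smallest.
So the order is V5+ < Sc3+ < K+ < Cl- < P3-; the 4th-smallest ion is Cl-.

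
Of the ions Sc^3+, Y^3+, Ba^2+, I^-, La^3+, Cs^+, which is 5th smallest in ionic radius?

Cs^+

Work out protons and electrons: Sc^3+ (Z=21, 18 e⁻), Y^3+ (Z=39, 36 e⁻), La^3+ (Z=57, 54 e⁻), Ba^2+ (Z=56, 54 e⁻), Cs^+ (Z=55, 54 e⁻), I^- (Z=53, 54 e⁻). Sc^3+ < Y^3+ (same group, period 4 vs 5); Y^3+ < La^3+ (same group, 1 shell fewer); La^3+ < Ba^2+ (isoelectronic, higher Z=57 is smaller); Ba^2+ < Cs^+ (both 54 e⁻, Z=56>55); Cs^+ < I^- (isoelectronic, higher Z=55 is smaller).
Ordering: Sc^3+ < Y^3+ < La^3+ < Ba^2+ < Cs^+ < I^-. The 5th smallest is Cs^+.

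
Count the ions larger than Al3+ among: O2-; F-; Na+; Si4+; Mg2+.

All of these have 10 electrons (isoelectronic). With the same electron cloud, the ion with the most protons pulls it in tightest. Nuclear charges: Si4+ (Z=14), Al3+ (Z=13), Mg2+ (Z=12), Na+ (Z=11), F- (Z=9), O2- (Z=8). Highest Z is smallest.
Overall: Si4+ < Al3+ < Mg2+ < Na+ < F- < O2-. Al3+ has 1 below it and 4 above. So 4 are larger.

4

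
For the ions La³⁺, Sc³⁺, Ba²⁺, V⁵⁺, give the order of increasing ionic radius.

Tabulating Z and e⁻: V⁵⁺ (Z=23, 18 e⁻), Sc³⁺ (Z=21, 18 e⁻), La³⁺ (Z=57, 54 e⁻), Ba²⁺ (Z=56, 54 e⁻). V⁵⁺ < Sc³⁺ (isoelectronic, higher Z=23 is smaller); Sc³⁺ < La³⁺ (same group, 2 shells fewer); La³⁺ < Ba²⁺ (isoelectronic, higher Z=57 is smaller).

V⁵⁺ < Sc³⁺ < La³⁺ < Ba²⁺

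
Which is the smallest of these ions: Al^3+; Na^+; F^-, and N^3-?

Each ion has 10 electrons. The ranking follows nuclear charge in reverse — greater Z gives a smaller radius. Al^3+ (Z=13), Na^+ (Z=11), F^- (Z=9), N^3- (Z=7).

Al^3+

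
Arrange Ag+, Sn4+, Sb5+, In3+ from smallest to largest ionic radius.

Sb5+ < Sn4+ < In3+ < Ag+

All of these have 46 electrons (isoelectronic). With the same electron cloud, the ion with the most protons pulls it in tightest. Nuclear charges: Sb5+ (Z=51), Sn4+ (Z=50), In3+ (Z=49), Ag+ (Z=47). Highest Z is smallest.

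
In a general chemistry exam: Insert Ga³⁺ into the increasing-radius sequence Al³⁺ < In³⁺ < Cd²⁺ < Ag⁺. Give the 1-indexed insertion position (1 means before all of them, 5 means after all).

First list Z and electron count for each: Al³⁺: 10 e⁻, Z=13, Ga³⁺: 28 e⁻, Z=31, In³⁺: 46 e⁻, Z=49, Cd²⁺: 46 e⁻, Z=48, Ag⁺: 46 e⁻, Z=47. Al³⁺ < Ga³⁺ (same group, period 3 vs 4); Ga³⁺ < In³⁺ (same group, 1 shell fewer); In³⁺ < Cd²⁺ (isoelectronic, higher Z=49 is smaller); Cd²⁺ < Ag⁺ (both 46 e⁻, Z=48>47).
With Ga³⁺ included the full order is Al³⁺ < Ga³⁺ < In³⁺ < Cd²⁺ < Ag⁺, so it takes position 2.

2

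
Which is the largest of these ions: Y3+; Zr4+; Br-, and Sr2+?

Br-

Isoelectronic series (36 e⁻ each). Size is set by nuclear charge: more protons means a smaller ion. Zr4+ (Z=40), Y3+ (Z=39), Sr2+ (Z=38), Br- (Z=35).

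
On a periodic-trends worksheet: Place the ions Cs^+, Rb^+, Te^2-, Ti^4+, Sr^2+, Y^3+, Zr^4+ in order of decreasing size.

First list Z and electron count for each: Ti^4+: 18 e⁻, Z=22, Zr^4+: 36 e⁻, Z=40, Y^3+: 36 e⁻, Z=39, Sr^2+: 36 e⁻, Z=38, Rb^+: 36 e⁻, Z=37, Cs^+: 54 e⁻, Z=55, Te^2-: 54 e⁻, Z=52. Ti^4+ < Zr^4+ (same group, 1 shell fewer); Zr^4+ < Y^3+ (both 36 e⁻, Z=40>39); Y^3+ < Sr^2+ (both 36 e⁻, Z=39>38); Sr^2+ < Rb^+ (isoelectronic, higher Z=38 is smaller); Rb^+ < Cs^+ (same group, 1 shell fewer); Cs^+ < Te^2- (both 54 e⁻, Z=55>52).

Te^2- > Cs^+ > Rb^+ > Sr^2+ > Y^3+ > Zr^4+ > Ti^4+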